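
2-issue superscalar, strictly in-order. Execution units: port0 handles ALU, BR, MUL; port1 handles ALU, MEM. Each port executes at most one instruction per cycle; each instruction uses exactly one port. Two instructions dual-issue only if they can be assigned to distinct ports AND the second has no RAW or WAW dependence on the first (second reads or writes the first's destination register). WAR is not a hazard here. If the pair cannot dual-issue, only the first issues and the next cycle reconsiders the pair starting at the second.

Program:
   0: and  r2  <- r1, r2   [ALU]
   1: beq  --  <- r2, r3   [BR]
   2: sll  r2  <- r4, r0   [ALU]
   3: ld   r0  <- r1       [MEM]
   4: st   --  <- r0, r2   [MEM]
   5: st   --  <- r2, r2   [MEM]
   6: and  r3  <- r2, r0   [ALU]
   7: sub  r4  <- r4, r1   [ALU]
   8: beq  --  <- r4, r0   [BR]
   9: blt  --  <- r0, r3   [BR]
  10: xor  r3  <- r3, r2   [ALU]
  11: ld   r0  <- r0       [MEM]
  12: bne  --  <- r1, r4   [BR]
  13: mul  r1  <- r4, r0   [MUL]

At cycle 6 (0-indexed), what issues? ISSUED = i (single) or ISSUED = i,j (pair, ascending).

[0] i0  and  -- RAW r2
[1] i1,i2  beq sll  -- pair
[2] i3  ld  -- no-port MEM/MEM
[3] i4  st  -- no-port MEM/MEM
[4] i5,i6  st and  -- pair
[5] i7  sub  -- RAW r4
[6] i8  beq  -- no-port BR/BR
[7] i9,i10  blt xor  -- pair
[8] i11,i12  ld bne  -- pair
[9] i13  mul  -- tail

ISSUED = 8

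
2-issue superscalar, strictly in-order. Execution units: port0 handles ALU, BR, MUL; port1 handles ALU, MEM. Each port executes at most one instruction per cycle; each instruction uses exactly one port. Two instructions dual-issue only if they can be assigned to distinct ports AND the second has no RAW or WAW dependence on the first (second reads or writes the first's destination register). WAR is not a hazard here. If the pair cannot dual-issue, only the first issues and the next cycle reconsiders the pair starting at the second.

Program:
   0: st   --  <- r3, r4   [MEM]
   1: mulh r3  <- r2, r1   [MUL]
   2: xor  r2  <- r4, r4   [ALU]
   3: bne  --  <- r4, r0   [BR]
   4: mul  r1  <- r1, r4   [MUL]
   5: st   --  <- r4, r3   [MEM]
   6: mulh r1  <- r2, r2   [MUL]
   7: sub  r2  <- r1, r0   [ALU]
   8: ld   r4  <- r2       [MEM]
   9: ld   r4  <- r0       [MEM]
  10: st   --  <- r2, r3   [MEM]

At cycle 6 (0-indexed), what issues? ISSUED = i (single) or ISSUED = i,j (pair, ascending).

[0] i0&i1  st mulh  -- pair
[1] i2&i3  xor bne  -- pair
[2] i4&i5  mul st  -- pair
[3] i6  mulh  -- RAW r1
[4] i7  sub  -- RAW r2
[5] i8  ld  -- no-port MEM/MEM
[6] i9  ld  -- no-port MEM/MEM
[7] i10  st  -- tail

ISSUED = 9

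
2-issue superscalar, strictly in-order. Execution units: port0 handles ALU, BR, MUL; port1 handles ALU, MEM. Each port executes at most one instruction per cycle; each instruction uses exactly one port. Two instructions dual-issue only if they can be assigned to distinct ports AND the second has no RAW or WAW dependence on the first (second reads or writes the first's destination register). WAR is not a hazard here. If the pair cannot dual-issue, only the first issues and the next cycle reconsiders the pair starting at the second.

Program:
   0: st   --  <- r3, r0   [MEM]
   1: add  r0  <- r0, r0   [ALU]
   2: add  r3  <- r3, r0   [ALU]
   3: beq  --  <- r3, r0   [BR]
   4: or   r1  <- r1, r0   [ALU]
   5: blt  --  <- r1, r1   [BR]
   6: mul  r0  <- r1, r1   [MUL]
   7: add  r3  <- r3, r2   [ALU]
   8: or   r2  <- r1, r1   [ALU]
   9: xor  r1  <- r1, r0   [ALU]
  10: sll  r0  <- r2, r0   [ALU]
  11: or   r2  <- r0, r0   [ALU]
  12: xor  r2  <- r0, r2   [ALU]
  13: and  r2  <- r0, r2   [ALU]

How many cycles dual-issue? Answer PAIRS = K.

PAIRS = 4

  cy0 -> i0/i1 (st.MEM;add.ALU) pair
  cy1 -> i2 (add.ALU) RAW r3
  cy2 -> i3/i4 (beq.BR;or.ALU) pair
  cy3 -> i5 (blt.BR) no-port BR/MUL
  cy4 -> i6/i7 (mul.MUL;add.ALU) pair
  cy5 -> i8/i9 (or.ALU;xor.ALU) pair
  cy6 -> i10 (sll.ALU) RAW r0
  cy7 -> i11 (or.ALU) RAW+WAW r2
  cy8 -> i12 (xor.ALU) RAW+WAW r2
  cy9 -> i13 (and.ALU) tail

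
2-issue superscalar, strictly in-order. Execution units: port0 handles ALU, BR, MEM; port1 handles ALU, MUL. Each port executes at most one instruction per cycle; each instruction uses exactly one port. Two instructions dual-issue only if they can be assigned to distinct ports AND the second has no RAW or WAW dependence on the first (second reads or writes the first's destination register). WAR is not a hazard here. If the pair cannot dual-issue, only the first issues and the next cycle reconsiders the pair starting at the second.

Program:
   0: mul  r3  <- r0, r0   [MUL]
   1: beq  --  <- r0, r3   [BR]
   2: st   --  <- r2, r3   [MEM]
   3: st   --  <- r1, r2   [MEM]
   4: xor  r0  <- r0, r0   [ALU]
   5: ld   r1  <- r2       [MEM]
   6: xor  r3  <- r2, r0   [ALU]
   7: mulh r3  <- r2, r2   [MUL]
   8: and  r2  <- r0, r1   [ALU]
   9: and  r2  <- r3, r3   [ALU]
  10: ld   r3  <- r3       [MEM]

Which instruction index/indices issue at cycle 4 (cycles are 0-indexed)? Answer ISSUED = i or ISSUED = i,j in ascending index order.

ISSUED = 5,6

c0: i0 mul.MUL  RAW r3
c1: i1 beq.BR  no-port BR/MEM
c2: i2 st.MEM  no-port MEM/MEM
c3: i3/i4 st.MEM xor.ALU  dual
c4: i5/i6 ld.MEM xor.ALU  dual
c5: i7/i8 mulh.MUL and.ALU  dual
c6: i9/i10 and.ALU ld.MEM  dual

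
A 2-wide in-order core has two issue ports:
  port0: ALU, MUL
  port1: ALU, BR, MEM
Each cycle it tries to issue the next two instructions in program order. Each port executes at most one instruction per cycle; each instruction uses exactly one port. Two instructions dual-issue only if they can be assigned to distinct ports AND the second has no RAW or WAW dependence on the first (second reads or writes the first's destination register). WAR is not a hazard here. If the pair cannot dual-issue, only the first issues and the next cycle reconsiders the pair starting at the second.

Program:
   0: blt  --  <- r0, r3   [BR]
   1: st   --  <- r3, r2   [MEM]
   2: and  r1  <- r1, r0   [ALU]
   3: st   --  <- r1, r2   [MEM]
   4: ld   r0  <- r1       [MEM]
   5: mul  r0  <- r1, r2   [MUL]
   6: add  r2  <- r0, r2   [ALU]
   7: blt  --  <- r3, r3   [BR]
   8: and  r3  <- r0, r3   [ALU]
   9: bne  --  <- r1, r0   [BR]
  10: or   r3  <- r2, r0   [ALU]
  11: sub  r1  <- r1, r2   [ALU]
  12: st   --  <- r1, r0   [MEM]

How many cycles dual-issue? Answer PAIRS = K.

#0 head=0: blt.BR i0 no-port BR/MEM
#1 head=1: st.MEM+and.ALU i1,i2 pair
#2 head=3: st.MEM i3 no-port MEM/MEM
#3 head=4: ld.MEM i4 WAW r0
#4 head=5: mul.MUL i5 RAW r0
#5 head=6: add.ALU+blt.BR i6,i7 pair
#6 head=8: and.ALU+bne.BR i8,i9 pair
#7 head=10: or.ALU+sub.ALU i10,i11 pair
#8 head=12: st.MEM i12 tail

PAIRS = 4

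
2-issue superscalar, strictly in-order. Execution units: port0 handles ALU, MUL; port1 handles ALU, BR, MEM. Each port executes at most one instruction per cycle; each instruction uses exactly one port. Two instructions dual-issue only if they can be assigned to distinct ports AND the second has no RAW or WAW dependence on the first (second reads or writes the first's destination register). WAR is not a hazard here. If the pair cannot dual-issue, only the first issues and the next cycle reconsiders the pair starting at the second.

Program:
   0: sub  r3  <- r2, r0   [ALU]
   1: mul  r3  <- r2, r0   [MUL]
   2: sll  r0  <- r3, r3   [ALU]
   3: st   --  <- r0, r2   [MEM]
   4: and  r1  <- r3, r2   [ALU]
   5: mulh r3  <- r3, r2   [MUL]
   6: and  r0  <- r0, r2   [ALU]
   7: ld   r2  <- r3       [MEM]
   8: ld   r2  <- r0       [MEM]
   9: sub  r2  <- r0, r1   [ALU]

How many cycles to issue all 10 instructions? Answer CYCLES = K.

CYCLES = 8

0. sub @i0  | WAW r3
1. mul @i1  | RAW r3
2. sll @i2  | RAW r0
3. st+and @i3+i4  | 2-wide
4. mulh+and @i5+i6  | 2-wide
5. ld @i7  | no-port MEM/MEM
6. ld @i8  | WAW r2
7. sub @i9  | tail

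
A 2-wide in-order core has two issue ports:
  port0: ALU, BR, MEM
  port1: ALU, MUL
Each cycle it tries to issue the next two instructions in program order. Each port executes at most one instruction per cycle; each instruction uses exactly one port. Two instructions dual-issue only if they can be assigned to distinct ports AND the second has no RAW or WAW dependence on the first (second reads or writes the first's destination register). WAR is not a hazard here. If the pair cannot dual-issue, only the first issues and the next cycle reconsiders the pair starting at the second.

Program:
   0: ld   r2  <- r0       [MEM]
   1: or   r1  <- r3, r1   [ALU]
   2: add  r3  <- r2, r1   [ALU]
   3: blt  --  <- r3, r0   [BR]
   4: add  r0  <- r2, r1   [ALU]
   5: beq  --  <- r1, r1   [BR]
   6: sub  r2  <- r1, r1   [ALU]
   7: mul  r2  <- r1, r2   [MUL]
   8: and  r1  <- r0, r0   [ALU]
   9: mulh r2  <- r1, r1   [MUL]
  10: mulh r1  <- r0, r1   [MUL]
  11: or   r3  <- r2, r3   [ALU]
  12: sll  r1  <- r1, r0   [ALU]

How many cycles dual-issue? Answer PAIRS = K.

PAIRS = 5

t=0 i0,i1:ld.MEM;or.ALU ; 2-wide
t=1 i2:add.ALU ; RAW r3
t=2 i3,i4:blt.BR;add.ALU ; 2-wide
t=3 i5,i6:beq.BR;sub.ALU ; 2-wide
t=4 i7,i8:mul.MUL;and.ALU ; 2-wide
t=5 i9:mulh.MUL ; no-port MUL/MUL
t=6 i10,i11:mulh.MUL;or.ALU ; 2-wide
t=7 i12:sll.ALU ; tail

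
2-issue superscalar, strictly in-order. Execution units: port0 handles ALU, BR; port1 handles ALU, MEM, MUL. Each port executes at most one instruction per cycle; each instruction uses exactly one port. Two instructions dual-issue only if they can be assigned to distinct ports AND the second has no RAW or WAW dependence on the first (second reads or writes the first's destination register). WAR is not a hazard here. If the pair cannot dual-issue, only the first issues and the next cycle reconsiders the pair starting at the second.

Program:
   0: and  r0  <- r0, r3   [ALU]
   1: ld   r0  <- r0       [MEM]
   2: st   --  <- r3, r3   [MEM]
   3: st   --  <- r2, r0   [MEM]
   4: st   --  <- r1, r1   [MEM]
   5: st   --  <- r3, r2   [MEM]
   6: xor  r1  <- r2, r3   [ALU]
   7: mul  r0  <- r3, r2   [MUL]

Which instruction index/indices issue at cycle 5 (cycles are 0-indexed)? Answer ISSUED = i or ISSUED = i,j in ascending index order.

ISSUED = 5,6

c0: i0 and  RAW+WAW r0
c1: i1 ld  no-port MEM/MEM
c2: i2 st  no-port MEM/MEM
c3: i3 st  no-port MEM/MEM
c4: i4 st  no-port MEM/MEM
c5: i5/i6 st/xor  2-wide
c6: i7 mul  tail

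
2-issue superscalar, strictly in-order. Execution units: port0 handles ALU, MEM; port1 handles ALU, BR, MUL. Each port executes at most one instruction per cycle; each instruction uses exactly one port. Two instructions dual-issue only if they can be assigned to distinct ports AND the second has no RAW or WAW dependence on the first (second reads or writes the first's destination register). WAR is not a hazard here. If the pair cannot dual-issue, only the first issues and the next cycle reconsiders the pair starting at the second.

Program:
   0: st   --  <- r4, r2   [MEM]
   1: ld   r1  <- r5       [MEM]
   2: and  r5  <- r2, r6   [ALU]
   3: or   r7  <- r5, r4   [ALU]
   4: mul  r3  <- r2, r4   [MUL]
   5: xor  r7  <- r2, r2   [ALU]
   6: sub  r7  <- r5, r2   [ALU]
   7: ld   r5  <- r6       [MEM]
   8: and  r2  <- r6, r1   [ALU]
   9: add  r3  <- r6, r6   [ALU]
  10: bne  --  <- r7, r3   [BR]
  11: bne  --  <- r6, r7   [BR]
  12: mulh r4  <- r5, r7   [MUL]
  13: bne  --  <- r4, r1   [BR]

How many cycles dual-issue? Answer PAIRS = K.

[0] i0  st.MEM  -- no-port MEM/MEM
[1] i1+i2  ld.MEM;and.ALU  -- pair
[2] i3+i4  or.ALU;mul.MUL  -- pair
[3] i5  xor.ALU  -- WAW r7
[4] i6+i7  sub.ALU;ld.MEM  -- pair
[5] i8+i9  and.ALU;add.ALU  -- pair
[6] i10  bne.BR  -- no-port BR/BR
[7] i11  bne.BR  -- no-port BR/MUL
[8] i12  mulh.MUL  -- no-port MUL/BR
[9] i13  bne.BR  -- tail

PAIRS = 4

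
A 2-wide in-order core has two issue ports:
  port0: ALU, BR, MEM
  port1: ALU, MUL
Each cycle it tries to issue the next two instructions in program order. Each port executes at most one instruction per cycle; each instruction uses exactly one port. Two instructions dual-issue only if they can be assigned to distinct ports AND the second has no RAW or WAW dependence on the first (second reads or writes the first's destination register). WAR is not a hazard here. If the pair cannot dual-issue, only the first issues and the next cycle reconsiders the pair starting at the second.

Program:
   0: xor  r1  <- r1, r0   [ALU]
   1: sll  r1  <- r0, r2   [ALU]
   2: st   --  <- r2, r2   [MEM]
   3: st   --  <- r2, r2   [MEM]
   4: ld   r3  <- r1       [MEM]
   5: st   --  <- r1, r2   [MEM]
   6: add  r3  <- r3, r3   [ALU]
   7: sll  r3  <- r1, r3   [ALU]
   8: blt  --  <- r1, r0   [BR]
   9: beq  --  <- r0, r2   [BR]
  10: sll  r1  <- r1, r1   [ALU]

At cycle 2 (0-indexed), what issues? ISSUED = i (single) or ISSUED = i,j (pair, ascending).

ISSUED = 3

0. xor @i0  | WAW r1
1. sll st @i1&i2  | 2-wide
2. st @i3  | no-port MEM/MEM
3. ld @i4  | no-port MEM/MEM
4. st add @i5&i6  | 2-wide
5. sll blt @i7&i8  | 2-wide
6. beq sll @i9&i10  | 2-wide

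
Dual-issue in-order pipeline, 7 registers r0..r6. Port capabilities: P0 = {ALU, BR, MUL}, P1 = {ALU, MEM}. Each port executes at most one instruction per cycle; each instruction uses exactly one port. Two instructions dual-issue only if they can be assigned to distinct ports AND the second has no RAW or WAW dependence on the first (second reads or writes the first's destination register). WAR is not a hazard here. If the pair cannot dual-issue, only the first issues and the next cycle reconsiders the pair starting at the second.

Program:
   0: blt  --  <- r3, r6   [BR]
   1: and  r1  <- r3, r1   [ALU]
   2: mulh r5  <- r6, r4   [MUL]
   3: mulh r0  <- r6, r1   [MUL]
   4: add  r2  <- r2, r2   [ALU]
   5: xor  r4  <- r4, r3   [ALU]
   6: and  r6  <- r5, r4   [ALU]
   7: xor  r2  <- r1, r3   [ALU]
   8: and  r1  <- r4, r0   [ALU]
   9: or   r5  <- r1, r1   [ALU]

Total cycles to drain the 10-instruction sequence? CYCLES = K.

0. blt.BR;and.ALU @i0,i1  | dual
1. mulh.MUL @i2  | no-port MUL/MUL
2. mulh.MUL;add.ALU @i3,i4  | dual
3. xor.ALU @i5  | RAW r4
4. and.ALU;xor.ALU @i6,i7  | dual
5. and.ALU @i8  | RAW r1
6. or.ALU @i9  | tail

CYCLES = 7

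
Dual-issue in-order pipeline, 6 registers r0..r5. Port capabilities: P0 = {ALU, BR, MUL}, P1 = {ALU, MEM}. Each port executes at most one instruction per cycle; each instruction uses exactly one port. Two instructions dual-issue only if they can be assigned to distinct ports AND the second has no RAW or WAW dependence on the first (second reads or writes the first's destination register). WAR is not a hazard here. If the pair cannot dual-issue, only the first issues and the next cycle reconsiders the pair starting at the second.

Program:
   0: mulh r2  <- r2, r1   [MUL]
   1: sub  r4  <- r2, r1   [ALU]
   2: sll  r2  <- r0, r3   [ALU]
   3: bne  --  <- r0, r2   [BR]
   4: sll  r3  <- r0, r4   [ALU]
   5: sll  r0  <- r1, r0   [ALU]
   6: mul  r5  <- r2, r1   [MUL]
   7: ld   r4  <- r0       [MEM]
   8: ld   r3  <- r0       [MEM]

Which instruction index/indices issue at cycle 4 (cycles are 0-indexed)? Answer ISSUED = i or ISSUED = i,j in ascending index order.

ISSUED = 7

t=0 i0:mulh.MUL ; RAW r2
t=1 i1&i2:sub.ALU;sll.ALU ; dual
t=2 i3&i4:bne.BR;sll.ALU ; dual
t=3 i5&i6:sll.ALU;mul.MUL ; dual
t=4 i7:ld.MEM ; no-port MEM/MEM
t=5 i8:ld.MEM ; tail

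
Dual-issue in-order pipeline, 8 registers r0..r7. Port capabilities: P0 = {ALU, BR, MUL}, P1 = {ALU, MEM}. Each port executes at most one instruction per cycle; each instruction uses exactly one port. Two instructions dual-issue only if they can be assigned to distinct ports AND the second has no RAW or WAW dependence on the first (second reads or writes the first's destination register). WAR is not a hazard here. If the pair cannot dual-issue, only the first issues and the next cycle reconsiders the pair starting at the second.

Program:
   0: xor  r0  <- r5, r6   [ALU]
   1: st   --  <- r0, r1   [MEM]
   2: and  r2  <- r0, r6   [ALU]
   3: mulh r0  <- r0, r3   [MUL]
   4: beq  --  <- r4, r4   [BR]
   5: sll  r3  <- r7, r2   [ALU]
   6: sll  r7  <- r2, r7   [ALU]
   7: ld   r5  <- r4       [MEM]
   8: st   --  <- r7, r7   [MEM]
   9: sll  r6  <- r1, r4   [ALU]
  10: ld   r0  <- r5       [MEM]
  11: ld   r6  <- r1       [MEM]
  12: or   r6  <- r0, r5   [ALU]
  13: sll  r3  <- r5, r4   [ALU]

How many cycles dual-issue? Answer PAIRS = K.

0. xor.ALU @i0  | RAW r0
1. st.MEM/and.ALU @i1,i2  | dual
2. mulh.MUL @i3  | no-port MUL/BR
3. beq.BR/sll.ALU @i4,i5  | dual
4. sll.ALU/ld.MEM @i6,i7  | dual
5. st.MEM/sll.ALU @i8,i9  | dual
6. ld.MEM @i10  | no-port MEM/MEM
7. ld.MEM @i11  | WAW r6
8. or.ALU/sll.ALU @i12,i13  | dual

PAIRS = 5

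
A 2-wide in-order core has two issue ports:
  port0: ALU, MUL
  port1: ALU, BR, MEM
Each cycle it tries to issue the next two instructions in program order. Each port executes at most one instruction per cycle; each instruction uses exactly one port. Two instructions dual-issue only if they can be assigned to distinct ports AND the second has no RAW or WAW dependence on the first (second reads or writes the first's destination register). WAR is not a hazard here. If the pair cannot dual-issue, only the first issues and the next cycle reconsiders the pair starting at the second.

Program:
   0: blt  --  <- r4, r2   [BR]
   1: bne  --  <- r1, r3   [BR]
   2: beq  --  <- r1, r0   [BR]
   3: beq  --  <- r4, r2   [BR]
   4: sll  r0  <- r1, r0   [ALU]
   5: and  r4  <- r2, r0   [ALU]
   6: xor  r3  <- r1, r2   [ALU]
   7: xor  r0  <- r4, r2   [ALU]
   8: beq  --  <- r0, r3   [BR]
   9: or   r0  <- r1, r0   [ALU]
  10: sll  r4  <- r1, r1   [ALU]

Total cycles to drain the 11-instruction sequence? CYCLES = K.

0. blt @i0  | no-port BR/BR
1. bne @i1  | no-port BR/BR
2. beq @i2  | no-port BR/BR
3. beq/sll @i3/i4  | dual
4. and/xor @i5/i6  | dual
5. xor @i7  | RAW r0
6. beq/or @i8/i9  | dual
7. sll @i10  | tail

CYCLES = 8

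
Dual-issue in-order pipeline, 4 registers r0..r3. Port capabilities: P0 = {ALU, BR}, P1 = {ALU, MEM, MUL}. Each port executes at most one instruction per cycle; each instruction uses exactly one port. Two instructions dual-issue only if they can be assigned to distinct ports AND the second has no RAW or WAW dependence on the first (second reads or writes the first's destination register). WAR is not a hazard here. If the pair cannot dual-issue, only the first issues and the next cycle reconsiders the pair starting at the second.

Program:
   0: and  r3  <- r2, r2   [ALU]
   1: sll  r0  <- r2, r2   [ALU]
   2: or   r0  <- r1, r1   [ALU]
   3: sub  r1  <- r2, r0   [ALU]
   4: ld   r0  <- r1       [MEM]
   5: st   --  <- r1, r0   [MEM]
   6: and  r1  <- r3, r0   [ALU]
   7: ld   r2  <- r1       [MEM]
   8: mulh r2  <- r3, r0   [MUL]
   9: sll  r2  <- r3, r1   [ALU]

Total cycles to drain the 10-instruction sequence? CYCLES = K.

[0] i0/i1  and sll  -- dual
[1] i2  or  -- RAW r0
[2] i3  sub  -- RAW r1
[3] i4  ld  -- no-port MEM/MEM
[4] i5/i6  st and  -- dual
[5] i7  ld  -- no-port MEM/MUL
[6] i8  mulh  -- WAW r2
[7] i9  sll  -- tail

CYCLES = 8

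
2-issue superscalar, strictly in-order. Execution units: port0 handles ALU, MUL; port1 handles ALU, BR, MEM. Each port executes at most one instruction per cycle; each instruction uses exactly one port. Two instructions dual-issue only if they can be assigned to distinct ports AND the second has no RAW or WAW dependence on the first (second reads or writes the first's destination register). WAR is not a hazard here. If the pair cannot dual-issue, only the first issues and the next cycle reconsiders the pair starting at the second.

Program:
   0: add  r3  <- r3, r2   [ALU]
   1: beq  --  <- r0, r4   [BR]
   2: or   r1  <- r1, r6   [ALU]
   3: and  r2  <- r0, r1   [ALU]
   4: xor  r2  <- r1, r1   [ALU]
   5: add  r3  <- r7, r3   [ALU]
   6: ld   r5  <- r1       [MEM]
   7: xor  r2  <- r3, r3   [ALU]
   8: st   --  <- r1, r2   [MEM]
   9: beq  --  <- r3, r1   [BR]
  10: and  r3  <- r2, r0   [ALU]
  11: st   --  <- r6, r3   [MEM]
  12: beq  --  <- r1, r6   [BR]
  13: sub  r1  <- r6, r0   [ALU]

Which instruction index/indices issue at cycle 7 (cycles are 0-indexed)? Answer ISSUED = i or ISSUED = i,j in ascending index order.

ISSUED = 11

0. add beq @i0,i1  | pair
1. or @i2  | RAW r1
2. and @i3  | WAW r2
3. xor add @i4,i5  | pair
4. ld xor @i6,i7  | pair
5. st @i8  | no-port MEM/BR
6. beq and @i9,i10  | pair
7. st @i11  | no-port MEM/BR
8. beq sub @i12,i13  | pair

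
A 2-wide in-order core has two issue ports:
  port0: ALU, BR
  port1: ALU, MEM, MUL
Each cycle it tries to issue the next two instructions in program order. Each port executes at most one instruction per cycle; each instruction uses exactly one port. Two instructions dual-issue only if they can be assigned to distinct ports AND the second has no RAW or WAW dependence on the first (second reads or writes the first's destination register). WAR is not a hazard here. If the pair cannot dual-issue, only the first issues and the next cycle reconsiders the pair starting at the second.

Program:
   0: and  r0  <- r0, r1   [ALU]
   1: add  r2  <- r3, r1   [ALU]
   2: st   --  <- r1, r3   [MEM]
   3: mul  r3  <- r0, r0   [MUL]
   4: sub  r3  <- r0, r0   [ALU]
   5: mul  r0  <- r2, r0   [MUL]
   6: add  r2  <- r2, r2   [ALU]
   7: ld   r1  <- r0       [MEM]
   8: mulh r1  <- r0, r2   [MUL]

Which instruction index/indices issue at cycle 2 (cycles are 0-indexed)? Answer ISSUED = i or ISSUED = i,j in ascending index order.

c0: i0&i1 and.ALU/add.ALU  pair
c1: i2 st.MEM  no-port MEM/MUL
c2: i3 mul.MUL  WAW r3
c3: i4&i5 sub.ALU/mul.MUL  pair
c4: i6&i7 add.ALU/ld.MEM  pair
c5: i8 mulh.MUL  tail

ISSUED = 3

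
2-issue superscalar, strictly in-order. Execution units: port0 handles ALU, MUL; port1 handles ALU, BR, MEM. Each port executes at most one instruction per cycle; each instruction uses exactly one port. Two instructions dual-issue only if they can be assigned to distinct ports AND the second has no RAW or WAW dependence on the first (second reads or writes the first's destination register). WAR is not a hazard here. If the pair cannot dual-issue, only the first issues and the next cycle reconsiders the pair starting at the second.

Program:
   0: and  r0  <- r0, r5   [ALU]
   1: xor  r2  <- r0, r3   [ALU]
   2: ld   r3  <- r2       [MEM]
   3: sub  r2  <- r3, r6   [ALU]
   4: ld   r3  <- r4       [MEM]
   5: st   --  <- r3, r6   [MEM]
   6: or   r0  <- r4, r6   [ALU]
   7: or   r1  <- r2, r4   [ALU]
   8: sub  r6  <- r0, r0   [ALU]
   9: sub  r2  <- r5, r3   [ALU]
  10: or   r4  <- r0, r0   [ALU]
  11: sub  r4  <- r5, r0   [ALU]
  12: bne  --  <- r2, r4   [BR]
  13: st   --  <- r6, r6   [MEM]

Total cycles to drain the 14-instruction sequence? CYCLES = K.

0. and @i0  | RAW r0
1. xor @i1  | RAW r2
2. ld @i2  | RAW r3
3. sub+ld @i3/i4  | 2-wide
4. st+or @i5/i6  | 2-wide
5. or+sub @i7/i8  | 2-wide
6. sub+or @i9/i10  | 2-wide
7. sub @i11  | RAW r4
8. bne @i12  | no-port BR/MEM
9. st @i13  | tail

CYCLES = 10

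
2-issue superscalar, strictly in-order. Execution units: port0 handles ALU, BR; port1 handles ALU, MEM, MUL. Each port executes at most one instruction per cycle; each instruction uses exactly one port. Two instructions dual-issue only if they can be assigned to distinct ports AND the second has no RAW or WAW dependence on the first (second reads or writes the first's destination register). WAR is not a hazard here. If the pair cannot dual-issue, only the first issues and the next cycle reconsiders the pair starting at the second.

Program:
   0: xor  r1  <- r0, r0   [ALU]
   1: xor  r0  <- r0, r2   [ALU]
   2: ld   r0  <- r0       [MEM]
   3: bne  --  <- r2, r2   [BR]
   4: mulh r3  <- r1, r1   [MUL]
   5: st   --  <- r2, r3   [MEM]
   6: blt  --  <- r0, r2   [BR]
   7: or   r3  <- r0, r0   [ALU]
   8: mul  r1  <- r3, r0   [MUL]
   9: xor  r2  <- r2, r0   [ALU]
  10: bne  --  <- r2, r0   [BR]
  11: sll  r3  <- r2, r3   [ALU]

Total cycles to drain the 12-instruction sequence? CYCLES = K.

c0: i0+i1 xor.ALU/xor.ALU  2-wide
c1: i2+i3 ld.MEM/bne.BR  2-wide
c2: i4 mulh.MUL  no-port MUL/MEM
c3: i5+i6 st.MEM/blt.BR  2-wide
c4: i7 or.ALU  RAW r3
c5: i8+i9 mul.MUL/xor.ALU  2-wide
c6: i10+i11 bne.BR/sll.ALU  2-wide

CYCLES = 7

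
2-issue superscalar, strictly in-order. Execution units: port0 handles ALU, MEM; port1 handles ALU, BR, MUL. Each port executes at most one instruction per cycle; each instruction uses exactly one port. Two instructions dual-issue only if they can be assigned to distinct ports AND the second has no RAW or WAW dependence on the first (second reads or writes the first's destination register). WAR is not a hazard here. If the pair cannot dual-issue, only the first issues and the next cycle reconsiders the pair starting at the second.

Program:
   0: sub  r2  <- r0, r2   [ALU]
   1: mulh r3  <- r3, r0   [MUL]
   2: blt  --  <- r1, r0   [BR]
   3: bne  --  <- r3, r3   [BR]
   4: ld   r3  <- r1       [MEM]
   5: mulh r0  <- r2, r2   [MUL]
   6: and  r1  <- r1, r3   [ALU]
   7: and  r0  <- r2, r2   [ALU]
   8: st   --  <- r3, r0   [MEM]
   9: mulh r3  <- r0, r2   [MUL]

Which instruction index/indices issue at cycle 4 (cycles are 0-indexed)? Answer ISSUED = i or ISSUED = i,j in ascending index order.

ISSUED = 7

0. sub.ALU+mulh.MUL @i0,i1  | dual
1. blt.BR @i2  | no-port BR/BR
2. bne.BR+ld.MEM @i3,i4  | dual
3. mulh.MUL+and.ALU @i5,i6  | dual
4. and.ALU @i7  | RAW r0
5. st.MEM+mulh.MUL @i8,i9  | dual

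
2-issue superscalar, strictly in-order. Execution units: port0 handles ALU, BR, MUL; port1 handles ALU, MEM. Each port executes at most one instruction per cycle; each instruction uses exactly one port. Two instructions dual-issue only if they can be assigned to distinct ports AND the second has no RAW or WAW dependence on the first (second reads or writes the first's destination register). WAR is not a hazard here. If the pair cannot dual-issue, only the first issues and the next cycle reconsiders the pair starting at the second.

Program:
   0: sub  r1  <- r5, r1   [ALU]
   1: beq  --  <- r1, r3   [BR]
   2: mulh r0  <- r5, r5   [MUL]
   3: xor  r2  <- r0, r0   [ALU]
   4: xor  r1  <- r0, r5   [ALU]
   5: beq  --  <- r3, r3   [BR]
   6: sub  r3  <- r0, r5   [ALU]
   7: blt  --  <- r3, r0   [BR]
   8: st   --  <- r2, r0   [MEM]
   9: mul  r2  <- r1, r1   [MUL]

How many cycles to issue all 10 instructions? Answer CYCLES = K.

CYCLES = 7

#0 head=0: sub.ALU i0 RAW r1
#1 head=1: beq.BR i1 no-port BR/MUL
#2 head=2: mulh.MUL i2 RAW r0
#3 head=3: xor.ALU xor.ALU i3&i4 2-wide
#4 head=5: beq.BR sub.ALU i5&i6 2-wide
#5 head=7: blt.BR st.MEM i7&i8 2-wide
#6 head=9: mul.MUL i9 tail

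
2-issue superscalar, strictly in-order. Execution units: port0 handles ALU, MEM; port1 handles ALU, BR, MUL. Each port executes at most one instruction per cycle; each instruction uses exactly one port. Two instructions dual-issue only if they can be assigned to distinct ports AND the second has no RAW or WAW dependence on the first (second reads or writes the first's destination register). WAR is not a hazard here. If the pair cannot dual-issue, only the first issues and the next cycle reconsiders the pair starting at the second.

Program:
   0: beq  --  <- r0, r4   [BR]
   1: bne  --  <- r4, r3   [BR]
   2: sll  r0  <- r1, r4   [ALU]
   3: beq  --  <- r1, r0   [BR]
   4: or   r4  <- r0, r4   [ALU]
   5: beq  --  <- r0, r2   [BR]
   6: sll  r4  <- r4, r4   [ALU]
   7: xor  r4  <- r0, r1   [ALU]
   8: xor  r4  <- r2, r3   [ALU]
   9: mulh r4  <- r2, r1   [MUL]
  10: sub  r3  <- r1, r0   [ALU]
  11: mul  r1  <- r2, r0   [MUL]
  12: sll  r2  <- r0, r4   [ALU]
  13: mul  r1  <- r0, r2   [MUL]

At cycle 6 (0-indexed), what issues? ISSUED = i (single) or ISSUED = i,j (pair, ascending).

0. beq @i0  | no-port BR/BR
1. bne sll @i1&i2  | dual
2. beq or @i3&i4  | dual
3. beq sll @i5&i6  | dual
4. xor @i7  | WAW r4
5. xor @i8  | WAW r4
6. mulh sub @i9&i10  | dual
7. mul sll @i11&i12  | dual
8. mul @i13  | tail

ISSUED = 9,10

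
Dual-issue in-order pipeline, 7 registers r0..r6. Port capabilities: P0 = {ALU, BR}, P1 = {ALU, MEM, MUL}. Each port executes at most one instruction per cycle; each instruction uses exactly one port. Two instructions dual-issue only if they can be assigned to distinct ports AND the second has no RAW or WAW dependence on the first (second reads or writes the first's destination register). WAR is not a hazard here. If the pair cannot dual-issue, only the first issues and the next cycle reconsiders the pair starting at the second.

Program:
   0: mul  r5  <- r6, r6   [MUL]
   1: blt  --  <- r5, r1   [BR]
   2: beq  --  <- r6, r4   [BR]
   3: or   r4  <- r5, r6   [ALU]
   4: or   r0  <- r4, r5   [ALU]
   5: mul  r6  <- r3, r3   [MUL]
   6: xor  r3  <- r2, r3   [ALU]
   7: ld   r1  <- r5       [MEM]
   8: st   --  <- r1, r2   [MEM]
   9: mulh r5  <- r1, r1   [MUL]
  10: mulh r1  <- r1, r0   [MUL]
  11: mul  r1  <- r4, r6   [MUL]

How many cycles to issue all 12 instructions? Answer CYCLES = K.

#0 head=0: mul i0 RAW r5
#1 head=1: blt i1 no-port BR/BR
#2 head=2: beq+or i2&i3 dual
#3 head=4: or+mul i4&i5 dual
#4 head=6: xor+ld i6&i7 dual
#5 head=8: st i8 no-port MEM/MUL
#6 head=9: mulh i9 no-port MUL/MUL
#7 head=10: mulh i10 no-port MUL/MUL
#8 head=11: mul i11 tail

CYCLES = 9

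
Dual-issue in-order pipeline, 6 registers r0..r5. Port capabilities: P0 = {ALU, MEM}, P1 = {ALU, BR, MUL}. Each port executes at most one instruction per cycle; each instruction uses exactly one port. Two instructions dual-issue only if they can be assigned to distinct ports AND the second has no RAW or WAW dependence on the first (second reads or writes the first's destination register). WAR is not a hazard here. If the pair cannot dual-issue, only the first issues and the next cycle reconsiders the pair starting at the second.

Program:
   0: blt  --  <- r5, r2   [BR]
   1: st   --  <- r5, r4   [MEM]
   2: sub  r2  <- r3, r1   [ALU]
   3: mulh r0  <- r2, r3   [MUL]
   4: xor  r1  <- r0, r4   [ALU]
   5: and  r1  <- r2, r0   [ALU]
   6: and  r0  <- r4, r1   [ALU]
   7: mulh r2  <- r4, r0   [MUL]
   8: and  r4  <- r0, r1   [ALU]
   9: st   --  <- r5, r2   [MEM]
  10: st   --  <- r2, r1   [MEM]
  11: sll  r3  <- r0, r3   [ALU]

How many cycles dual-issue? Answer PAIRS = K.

#0 head=0: blt.BR+st.MEM i0+i1 dual
#1 head=2: sub.ALU i2 RAW r2
#2 head=3: mulh.MUL i3 RAW r0
#3 head=4: xor.ALU i4 WAW r1
#4 head=5: and.ALU i5 RAW r1
#5 head=6: and.ALU i6 RAW r0
#6 head=7: mulh.MUL+and.ALU i7+i8 dual
#7 head=9: st.MEM i9 no-port MEM/MEM
#8 head=10: st.MEM+sll.ALU i10+i11 dual

PAIRS = 3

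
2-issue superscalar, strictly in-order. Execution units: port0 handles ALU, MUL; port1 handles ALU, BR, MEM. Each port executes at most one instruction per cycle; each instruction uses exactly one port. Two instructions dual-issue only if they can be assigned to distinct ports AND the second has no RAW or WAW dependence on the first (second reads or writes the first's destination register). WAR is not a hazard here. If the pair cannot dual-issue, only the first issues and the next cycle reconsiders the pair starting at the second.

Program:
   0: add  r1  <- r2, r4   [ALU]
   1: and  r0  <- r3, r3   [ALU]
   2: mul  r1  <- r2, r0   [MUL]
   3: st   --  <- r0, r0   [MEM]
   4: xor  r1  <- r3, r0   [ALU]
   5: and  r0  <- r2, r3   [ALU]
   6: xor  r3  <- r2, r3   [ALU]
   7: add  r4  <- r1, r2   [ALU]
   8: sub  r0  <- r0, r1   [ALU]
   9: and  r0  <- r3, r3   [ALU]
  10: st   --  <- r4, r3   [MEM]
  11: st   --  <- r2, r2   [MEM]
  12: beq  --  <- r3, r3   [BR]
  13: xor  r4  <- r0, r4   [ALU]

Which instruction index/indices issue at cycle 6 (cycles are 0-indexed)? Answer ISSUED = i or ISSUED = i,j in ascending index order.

ISSUED = 11

  cy0 -> i0/i1 (add;and) pair
  cy1 -> i2/i3 (mul;st) pair
  cy2 -> i4/i5 (xor;and) pair
  cy3 -> i6/i7 (xor;add) pair
  cy4 -> i8 (sub) WAW r0
  cy5 -> i9/i10 (and;st) pair
  cy6 -> i11 (st) no-port MEM/BR
  cy7 -> i12/i13 (beq;xor) pair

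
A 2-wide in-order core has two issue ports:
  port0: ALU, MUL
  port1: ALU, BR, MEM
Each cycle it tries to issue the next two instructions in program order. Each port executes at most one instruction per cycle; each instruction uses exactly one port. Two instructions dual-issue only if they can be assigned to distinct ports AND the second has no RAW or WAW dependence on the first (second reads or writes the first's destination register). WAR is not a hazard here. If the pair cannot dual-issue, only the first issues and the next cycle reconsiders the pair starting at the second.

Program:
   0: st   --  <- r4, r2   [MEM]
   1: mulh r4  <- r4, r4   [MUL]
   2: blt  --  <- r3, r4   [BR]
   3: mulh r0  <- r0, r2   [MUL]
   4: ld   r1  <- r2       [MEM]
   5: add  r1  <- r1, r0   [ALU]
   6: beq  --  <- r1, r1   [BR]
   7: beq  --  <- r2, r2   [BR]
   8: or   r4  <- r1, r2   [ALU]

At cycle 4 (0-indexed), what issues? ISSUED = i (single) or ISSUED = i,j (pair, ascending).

#0 head=0: st.MEM;mulh.MUL i0&i1 pair
#1 head=2: blt.BR;mulh.MUL i2&i3 pair
#2 head=4: ld.MEM i4 RAW+WAW r1
#3 head=5: add.ALU i5 RAW r1
#4 head=6: beq.BR i6 no-port BR/BR
#5 head=7: beq.BR;or.ALU i7&i8 pair

ISSUED = 6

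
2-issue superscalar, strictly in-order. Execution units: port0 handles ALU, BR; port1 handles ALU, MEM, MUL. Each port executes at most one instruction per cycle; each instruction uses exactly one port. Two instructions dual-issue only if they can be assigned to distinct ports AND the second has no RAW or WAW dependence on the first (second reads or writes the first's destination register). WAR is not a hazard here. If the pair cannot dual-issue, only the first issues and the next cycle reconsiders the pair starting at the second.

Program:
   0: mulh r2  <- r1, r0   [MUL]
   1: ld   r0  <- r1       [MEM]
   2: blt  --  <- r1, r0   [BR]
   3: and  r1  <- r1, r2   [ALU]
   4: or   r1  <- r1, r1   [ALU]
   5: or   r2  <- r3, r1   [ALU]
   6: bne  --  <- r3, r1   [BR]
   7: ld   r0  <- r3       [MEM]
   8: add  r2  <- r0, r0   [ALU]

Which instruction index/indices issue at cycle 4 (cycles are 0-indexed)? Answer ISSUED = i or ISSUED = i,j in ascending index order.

ISSUED = 5,6

#0 head=0: mulh i0 no-port MUL/MEM
#1 head=1: ld i1 RAW r0
#2 head=2: blt and i2&i3 dual
#3 head=4: or i4 RAW r1
#4 head=5: or bne i5&i6 dual
#5 head=7: ld i7 RAW r0
#6 head=8: add i8 tail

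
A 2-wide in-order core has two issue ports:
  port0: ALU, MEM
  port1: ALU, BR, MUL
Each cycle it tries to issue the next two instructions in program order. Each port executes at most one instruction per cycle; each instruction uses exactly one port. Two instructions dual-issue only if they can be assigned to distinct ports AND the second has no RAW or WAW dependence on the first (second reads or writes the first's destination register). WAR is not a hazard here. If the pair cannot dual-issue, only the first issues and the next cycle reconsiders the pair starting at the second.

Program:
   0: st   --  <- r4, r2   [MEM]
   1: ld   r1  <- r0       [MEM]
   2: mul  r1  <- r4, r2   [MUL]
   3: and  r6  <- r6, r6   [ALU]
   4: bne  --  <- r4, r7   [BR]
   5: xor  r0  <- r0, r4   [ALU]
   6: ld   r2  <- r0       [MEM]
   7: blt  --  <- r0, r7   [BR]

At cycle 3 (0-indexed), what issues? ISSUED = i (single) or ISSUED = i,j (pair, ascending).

ISSUED = 4,5

0. st.MEM @i0  | no-port MEM/MEM
1. ld.MEM @i1  | WAW r1
2. mul.MUL/and.ALU @i2/i3  | dual
3. bne.BR/xor.ALU @i4/i5  | dual
4. ld.MEM/blt.BR @i6/i7  | dual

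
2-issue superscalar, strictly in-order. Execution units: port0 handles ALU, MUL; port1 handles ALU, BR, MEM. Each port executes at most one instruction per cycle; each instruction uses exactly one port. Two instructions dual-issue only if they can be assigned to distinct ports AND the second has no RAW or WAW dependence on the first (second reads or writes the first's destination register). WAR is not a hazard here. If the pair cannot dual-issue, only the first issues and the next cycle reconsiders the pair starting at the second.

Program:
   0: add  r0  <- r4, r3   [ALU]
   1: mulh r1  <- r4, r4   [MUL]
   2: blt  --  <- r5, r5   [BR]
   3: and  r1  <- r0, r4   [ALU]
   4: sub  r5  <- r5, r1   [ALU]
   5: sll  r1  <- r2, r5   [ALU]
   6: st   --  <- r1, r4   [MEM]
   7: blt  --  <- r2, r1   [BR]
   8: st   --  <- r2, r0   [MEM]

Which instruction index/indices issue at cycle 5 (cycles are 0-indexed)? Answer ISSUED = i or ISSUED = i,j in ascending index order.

#0 head=0: add.ALU+mulh.MUL i0+i1 2-wide
#1 head=2: blt.BR+and.ALU i2+i3 2-wide
#2 head=4: sub.ALU i4 RAW r5
#3 head=5: sll.ALU i5 RAW r1
#4 head=6: st.MEM i6 no-port MEM/BR
#5 head=7: blt.BR i7 no-port BR/MEM
#6 head=8: st.MEM i8 tail

ISSUED = 7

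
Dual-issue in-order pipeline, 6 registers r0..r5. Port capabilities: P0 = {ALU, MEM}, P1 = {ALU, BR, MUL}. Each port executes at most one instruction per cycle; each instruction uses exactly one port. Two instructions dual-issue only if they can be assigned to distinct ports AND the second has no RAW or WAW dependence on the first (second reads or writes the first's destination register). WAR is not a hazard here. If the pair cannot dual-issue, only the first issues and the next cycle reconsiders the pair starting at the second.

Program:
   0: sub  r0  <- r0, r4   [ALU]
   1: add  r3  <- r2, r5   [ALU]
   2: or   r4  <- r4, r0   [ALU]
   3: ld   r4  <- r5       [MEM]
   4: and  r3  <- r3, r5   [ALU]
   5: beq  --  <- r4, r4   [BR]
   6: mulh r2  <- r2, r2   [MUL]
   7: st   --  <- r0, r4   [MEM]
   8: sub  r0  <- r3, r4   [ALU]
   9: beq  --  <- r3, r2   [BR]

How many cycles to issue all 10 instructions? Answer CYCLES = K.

CYCLES = 6

#0 head=0: sub/add i0+i1 pair
#1 head=2: or i2 WAW r4
#2 head=3: ld/and i3+i4 pair
#3 head=5: beq i5 no-port BR/MUL
#4 head=6: mulh/st i6+i7 pair
#5 head=8: sub/beq i8+i9 pair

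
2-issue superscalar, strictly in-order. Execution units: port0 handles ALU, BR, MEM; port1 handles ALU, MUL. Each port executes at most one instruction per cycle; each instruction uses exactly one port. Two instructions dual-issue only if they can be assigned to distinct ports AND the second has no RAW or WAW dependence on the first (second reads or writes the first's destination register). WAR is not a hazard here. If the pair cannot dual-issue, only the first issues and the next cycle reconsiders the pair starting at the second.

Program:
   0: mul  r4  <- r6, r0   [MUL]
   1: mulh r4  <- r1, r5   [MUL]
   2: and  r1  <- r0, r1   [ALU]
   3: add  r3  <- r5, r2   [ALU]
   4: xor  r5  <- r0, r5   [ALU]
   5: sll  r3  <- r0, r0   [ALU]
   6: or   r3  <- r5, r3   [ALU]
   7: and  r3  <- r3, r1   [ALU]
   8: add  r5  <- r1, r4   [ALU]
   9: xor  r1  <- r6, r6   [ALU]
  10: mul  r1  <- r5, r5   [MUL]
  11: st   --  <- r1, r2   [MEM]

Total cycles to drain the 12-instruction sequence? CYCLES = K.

0. mul.MUL @i0  | no-port MUL/MUL
1. mulh.MUL+and.ALU @i1/i2  | 2-wide
2. add.ALU+xor.ALU @i3/i4  | 2-wide
3. sll.ALU @i5  | RAW+WAW r3
4. or.ALU @i6  | RAW+WAW r3
5. and.ALU+add.ALU @i7/i8  | 2-wide
6. xor.ALU @i9  | WAW r1
7. mul.MUL @i10  | RAW r1
8. st.MEM @i11  | tail

CYCLES = 9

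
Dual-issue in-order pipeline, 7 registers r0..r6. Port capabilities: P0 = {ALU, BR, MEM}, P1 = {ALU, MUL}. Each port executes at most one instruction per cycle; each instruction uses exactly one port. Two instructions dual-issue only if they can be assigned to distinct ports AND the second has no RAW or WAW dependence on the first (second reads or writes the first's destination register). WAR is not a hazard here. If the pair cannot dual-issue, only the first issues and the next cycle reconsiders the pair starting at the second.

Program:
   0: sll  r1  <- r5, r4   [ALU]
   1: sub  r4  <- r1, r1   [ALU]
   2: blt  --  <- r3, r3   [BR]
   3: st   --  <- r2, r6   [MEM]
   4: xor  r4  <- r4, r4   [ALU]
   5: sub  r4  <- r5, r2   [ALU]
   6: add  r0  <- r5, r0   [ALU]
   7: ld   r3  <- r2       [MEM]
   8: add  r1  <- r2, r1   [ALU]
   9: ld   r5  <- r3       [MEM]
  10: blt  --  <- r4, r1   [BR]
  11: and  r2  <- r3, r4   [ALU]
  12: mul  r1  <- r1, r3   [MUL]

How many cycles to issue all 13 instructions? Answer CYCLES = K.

c0: i0 sll  RAW r1
c1: i1/i2 sub+blt  pair
c2: i3/i4 st+xor  pair
c3: i5/i6 sub+add  pair
c4: i7/i8 ld+add  pair
c5: i9 ld  no-port MEM/BR
c6: i10/i11 blt+and  pair
c7: i12 mul  tail

CYCLES = 8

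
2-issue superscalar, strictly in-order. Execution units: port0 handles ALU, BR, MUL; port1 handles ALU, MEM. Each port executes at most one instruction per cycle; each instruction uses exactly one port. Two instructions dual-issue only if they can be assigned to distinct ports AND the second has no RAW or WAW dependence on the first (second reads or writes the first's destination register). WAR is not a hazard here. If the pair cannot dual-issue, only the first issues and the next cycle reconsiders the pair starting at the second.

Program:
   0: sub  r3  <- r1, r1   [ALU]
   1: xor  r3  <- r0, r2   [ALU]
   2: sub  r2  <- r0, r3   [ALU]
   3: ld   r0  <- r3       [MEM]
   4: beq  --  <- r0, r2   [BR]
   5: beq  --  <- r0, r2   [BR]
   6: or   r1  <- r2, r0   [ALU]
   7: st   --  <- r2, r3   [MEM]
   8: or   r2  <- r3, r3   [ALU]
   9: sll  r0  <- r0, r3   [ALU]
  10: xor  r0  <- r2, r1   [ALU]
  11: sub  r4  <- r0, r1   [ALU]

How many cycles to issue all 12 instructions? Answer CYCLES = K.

t=0 i0:sub ; WAW r3
t=1 i1:xor ; RAW r3
t=2 i2/i3:sub/ld ; 2-wide
t=3 i4:beq ; no-port BR/BR
t=4 i5/i6:beq/or ; 2-wide
t=5 i7/i8:st/or ; 2-wide
t=6 i9:sll ; WAW r0
t=7 i10:xor ; RAW r0
t=8 i11:sub ; tail

CYCLES = 9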